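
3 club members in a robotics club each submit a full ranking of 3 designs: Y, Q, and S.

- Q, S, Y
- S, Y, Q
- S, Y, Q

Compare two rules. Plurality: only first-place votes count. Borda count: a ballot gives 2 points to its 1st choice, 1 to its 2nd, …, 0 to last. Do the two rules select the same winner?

Yes

Plurality first-place counts: Y 0, Q 1, S 2 → S.
Borda totals: Y 2, Q 2, S 5 → S.
The two rules agree on S.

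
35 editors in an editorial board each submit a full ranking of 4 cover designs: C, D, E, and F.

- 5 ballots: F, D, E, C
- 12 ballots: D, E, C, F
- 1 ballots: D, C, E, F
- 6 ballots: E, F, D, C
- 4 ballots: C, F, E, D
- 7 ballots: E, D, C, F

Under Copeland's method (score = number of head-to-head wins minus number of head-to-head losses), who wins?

Pairwise results:
  C vs D: D wins 31–4.
  C vs E: E wins 30–5.
  C vs F: C wins 24–11.
  D vs E: D wins 18–17.
  D vs F: D wins 20–15.
  E vs F: E wins 26–9.
Copeland scores (wins − losses):
  C: 1 − 2 = -1
  D: 3 − 0 = 3
  E: 2 − 1 = 1
  F: 0 − 3 = -3
D has the best Copeland score.

D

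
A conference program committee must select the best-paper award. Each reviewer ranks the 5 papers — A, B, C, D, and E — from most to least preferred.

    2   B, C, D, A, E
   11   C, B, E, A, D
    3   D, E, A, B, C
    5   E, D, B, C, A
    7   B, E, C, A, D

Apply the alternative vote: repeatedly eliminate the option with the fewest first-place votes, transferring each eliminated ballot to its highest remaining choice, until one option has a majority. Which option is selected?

Round 1: C 11, B 9, E 5, D 3, A 0. A has the fewest and is eliminated.
Round 2: C 11, B 9, E 5, D 3. D has the fewest and is eliminated.
Round 3: C 11, B 9, E 8. E has the fewest and is eliminated.
Round 4: B 17, C 11. B has a majority.

B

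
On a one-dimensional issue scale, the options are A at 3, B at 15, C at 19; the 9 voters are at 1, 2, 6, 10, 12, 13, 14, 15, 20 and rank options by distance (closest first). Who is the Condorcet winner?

With single-peaked preferences on a line, the Condorcet winner is the candidate closest to the median voter.
The median voter (position 12) is closest to B at 15.
Check: B vs C — voters closer to B: 8 of 9.

B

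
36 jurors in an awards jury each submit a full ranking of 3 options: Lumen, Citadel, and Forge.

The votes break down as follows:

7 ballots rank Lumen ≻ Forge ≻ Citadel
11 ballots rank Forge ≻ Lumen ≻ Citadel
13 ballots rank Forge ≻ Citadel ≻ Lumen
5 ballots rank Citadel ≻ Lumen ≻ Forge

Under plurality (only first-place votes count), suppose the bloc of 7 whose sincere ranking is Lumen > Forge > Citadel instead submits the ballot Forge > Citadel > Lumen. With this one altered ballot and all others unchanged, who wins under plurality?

First-place totals with the altered ballot: Lumen 0, Citadel 5, Forge 31.
The winner is unchanged: still Forge.

Forge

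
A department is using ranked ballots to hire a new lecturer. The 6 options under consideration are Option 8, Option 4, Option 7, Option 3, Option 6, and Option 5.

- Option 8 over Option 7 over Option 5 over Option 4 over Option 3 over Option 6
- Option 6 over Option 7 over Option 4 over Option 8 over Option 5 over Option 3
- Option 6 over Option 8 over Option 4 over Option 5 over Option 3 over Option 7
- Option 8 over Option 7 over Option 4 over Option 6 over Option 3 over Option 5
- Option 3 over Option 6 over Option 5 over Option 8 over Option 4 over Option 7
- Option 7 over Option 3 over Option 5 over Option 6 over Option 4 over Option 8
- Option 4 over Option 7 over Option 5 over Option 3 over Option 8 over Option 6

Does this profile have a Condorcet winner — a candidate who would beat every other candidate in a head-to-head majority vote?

No

Head-to-head results (7 voters total):
Option 8 vs Option 4: Option 8 wins 4–3.
Option 8 vs Option 7: Option 8 wins 4–3.
Option 8 vs Option 3: Option 8 wins 4–3.
Option 8 vs Option 6: Option 6 wins 4–3.
Option 8 vs Option 5: Option 8 wins 4–3.
Option 4 vs Option 7: Option 7 wins 4–3.
Option 4 vs Option 3: Option 4 wins 5–2.
Option 4 vs Option 6: Option 6 wins 4–3.
Option 4 vs Option 5: Option 4 wins 4–3.
Option 7 vs Option 3: Option 7 wins 5–2.
Option 7 vs Option 6: Option 7 wins 4–3.
Option 7 vs Option 5: Option 7 wins 5–2.
Option 3 vs Option 6: Option 3 wins 4–3.
Option 3 vs Option 5: Option 5 wins 4–3.
Option 6 vs Option 5: Option 6 wins 4–3.
No candidate beats all others: Option 8 beats Option 7 beats Option 6 beats Option 8, a majority cycle.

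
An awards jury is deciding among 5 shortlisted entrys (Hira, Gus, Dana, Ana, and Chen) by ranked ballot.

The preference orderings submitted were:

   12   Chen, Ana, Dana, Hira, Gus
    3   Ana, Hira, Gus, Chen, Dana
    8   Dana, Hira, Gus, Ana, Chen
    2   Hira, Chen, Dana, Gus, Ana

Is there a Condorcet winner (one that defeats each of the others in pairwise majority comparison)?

No

Head-to-head results (25 voters total):
Hira vs Gus: Hira wins 25–0.
Hira vs Dana: Dana wins 20–5.
Hira vs Ana: Ana wins 15–10.
Hira vs Chen: Hira wins 13–12.
Gus vs Dana: Dana wins 22–3.
Gus vs Ana: Ana wins 15–10.
Gus vs Chen: Chen wins 14–11.
Dana vs Ana: Ana wins 15–10.
Dana vs Chen: Chen wins 17–8.
Ana vs Chen: Chen wins 14–11.
No candidate beats all others: Hira beats Chen beats Dana beats Hira, a majority cycle.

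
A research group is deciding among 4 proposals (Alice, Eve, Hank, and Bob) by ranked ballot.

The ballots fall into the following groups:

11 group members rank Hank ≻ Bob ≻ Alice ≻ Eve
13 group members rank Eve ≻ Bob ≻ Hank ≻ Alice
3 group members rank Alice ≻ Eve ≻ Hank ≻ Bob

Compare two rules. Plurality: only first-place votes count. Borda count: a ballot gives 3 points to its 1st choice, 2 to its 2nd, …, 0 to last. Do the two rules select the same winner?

Plurality first-place counts: Alice 3, Eve 13, Hank 11, Bob 0 → Eve.
Borda totals: Alice 20, Eve 45, Hank 49, Bob 48 → Hank.
The two rules disagree: plurality picks Eve, Borda picks Hank.

No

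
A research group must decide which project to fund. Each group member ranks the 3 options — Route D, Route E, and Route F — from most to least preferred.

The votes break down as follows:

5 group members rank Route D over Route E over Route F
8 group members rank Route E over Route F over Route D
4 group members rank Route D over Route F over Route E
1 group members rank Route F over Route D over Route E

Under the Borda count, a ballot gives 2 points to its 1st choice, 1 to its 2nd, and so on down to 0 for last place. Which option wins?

Route E

Borda scores:
  Route D: 5·2 + 8·0 + 4·2 + 1 = 19
  Route E: 5·1 + 8·2 + 4·0 + 0 = 21
  Route F: 5·0 + 8·1 + 4·1 + 2 = 14
Route E has the highest total.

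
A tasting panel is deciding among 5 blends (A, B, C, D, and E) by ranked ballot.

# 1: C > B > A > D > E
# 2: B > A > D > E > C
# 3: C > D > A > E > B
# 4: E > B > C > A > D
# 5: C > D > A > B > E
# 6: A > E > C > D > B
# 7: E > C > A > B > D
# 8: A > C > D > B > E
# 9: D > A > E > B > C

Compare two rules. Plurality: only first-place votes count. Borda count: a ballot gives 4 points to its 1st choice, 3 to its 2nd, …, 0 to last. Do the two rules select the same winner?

Plurality first-place counts: A 2, B 1, C 3, D 1, E 2 → C.
Borda totals: A 23, B 14, C 22, D 16, E 15 → A.
The two rules disagree: plurality picks C, Borda picks A.

No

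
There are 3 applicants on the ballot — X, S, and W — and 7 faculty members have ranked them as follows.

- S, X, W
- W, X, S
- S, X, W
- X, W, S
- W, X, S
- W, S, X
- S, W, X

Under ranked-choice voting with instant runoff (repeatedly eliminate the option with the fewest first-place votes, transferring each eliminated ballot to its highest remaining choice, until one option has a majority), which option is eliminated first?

Round 1: S 3, W 3, X 1. X has the fewest and is eliminated.
Round 2: W 4, S 3. W has a majority.

X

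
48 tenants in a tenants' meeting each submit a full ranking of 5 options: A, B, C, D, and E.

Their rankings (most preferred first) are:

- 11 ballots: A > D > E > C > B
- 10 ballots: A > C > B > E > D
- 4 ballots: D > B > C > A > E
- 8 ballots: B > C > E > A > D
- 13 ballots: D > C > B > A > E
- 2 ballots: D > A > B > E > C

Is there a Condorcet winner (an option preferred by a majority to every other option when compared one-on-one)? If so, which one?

Head-to-head results (48 voters total):
A vs B: B wins 25–23.
A vs C: C wins 25–23.
A vs D: A wins 29–19.
A vs E: A wins 40–8.
B vs C: C wins 34–14.
B vs D: D wins 30–18.
B vs E: B wins 37–11.
C vs D: D wins 30–18.
C vs E: C wins 35–13.
D vs E: D wins 30–18.
No candidate beats all others: A beats D beats B beats A, a majority cycle.

No Condorcet winner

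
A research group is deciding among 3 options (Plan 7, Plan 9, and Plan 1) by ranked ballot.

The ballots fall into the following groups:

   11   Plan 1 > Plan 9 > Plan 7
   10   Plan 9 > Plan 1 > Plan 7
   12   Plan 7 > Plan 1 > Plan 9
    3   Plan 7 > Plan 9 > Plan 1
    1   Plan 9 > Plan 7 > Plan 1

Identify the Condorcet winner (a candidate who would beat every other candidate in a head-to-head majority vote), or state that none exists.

Plan 1

Head-to-head results (37 voters total):
Plan 7 vs Plan 9: Plan 9 wins 22–15.
Plan 7 vs Plan 1: Plan 1 wins 21–16.
Plan 9 vs Plan 1: Plan 1 wins 23–14.
Plan 1 beats each rival — Plan 7 (21–16), Plan 9 (23–14) — so Plan 1 is the Condorcet winner.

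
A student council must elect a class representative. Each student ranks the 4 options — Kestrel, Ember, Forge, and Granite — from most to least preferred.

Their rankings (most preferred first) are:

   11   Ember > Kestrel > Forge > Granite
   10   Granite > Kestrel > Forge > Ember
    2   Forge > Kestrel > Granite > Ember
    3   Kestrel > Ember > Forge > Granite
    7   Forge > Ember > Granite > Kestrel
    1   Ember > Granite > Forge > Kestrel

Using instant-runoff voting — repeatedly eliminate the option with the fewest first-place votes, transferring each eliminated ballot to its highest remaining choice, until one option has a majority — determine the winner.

Round 1: Ember 12, Granite 10, Forge 9, Kestrel 3. Kestrel has the fewest and is eliminated.
Round 2: Ember 15, Granite 10, Forge 9. Forge has the fewest and is eliminated.
Round 3: Ember 22, Granite 12. Ember has a majority.

Ember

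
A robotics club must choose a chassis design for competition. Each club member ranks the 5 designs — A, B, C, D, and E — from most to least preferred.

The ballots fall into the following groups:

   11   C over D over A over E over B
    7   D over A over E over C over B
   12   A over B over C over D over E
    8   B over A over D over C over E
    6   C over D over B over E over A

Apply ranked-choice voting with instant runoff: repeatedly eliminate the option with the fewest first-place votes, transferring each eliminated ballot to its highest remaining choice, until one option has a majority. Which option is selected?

Round 1: C 17, A 12, B 8, D 7, E 0. E has the fewest and is eliminated.
Round 2: C 17, A 12, B 8, D 7. D has the fewest and is eliminated.
Round 3: A 19, C 17, B 8. B has the fewest and is eliminated.
Round 4: A 27, C 17. A has a majority.

A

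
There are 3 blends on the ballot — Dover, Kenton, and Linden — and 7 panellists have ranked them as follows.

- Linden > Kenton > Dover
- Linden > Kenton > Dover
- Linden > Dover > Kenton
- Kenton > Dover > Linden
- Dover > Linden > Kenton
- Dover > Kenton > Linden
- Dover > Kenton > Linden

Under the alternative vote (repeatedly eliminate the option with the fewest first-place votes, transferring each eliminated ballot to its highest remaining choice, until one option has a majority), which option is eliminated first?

Round 1: Dover 3, Linden 3, Kenton 1. Kenton has the fewest and is eliminated.
Round 2: Dover 4, Linden 3. Dover has a majority.

Kenton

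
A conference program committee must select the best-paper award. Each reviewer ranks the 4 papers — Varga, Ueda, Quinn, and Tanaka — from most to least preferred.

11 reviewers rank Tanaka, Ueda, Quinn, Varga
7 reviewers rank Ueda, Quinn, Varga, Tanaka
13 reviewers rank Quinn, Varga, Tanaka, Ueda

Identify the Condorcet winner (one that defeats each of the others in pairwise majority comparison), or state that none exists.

Head-to-head results (31 voters total):
Varga vs Ueda: Ueda wins 18–13.
Varga vs Quinn: Quinn wins 31–0.
Varga vs Tanaka: Varga wins 20–11.
Ueda vs Quinn: Ueda wins 18–13.
Ueda vs Tanaka: Tanaka wins 24–7.
Quinn vs Tanaka: Quinn wins 20–11.
No candidate beats all others: Varga beats Tanaka beats Ueda beats Varga, a majority cycle.

There is no Condorcet winner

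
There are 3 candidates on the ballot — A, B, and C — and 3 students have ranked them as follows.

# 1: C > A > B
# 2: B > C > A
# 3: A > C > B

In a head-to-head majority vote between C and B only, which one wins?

C

Ballots ranking C above B: 2.
Ballots ranking B above C: 1.
C wins the head-to-head, 2–1.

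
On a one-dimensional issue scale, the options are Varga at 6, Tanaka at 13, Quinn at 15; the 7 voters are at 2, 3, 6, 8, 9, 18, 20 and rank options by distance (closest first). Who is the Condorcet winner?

Varga

With single-peaked preferences on a line, the Condorcet winner is the candidate closest to the median voter.
The median voter (position 8) is closest to Varga at 6.
Check: Varga vs Tanaka — voters closer to Varga: 5 of 7.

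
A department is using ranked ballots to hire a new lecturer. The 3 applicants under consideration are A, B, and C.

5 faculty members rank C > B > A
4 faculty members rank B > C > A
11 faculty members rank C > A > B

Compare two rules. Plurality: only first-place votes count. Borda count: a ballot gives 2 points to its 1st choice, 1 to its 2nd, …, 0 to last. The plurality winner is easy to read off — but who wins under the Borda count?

C

Plurality first-place counts: A 0, B 4, C 16 → C.
Borda totals: A 11, B 13, C 36 → C.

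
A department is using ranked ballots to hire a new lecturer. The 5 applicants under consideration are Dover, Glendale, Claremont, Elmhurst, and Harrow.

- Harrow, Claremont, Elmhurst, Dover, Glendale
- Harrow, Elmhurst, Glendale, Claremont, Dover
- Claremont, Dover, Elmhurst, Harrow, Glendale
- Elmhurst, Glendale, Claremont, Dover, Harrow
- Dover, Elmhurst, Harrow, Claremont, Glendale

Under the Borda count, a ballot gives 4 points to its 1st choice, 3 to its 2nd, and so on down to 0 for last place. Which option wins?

Borda scores:
  Dover: 1 + 0 + 3 + 1 + 4 = 9
  Glendale: 0 + 2 + 0 + 3 + 0 = 5
  Claremont: 3 + 1 + 4 + 2 + 1 = 11
  Elmhurst: 2 + 3 + 2 + 4 + 3 = 14
  Harrow: 4 + 4 + 1 + 0 + 2 = 11
Elmhurst has the highest total.

Elmhurst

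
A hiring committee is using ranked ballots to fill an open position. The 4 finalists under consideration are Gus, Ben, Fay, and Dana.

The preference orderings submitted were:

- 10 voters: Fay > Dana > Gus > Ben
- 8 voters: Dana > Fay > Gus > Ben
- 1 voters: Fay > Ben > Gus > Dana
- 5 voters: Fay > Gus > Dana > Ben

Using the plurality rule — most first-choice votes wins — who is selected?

First-place vote totals:
  Gus: 0
  Ben: 0
  Fay: 16
  Dana: 8
Fay has the most first-place votes.

Fay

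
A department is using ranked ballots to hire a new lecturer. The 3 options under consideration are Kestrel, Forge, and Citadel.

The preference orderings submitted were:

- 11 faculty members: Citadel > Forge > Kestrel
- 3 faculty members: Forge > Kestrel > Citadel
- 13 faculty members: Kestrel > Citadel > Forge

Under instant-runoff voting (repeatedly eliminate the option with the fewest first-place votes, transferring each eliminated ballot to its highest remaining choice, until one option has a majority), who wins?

Round 1: Kestrel 13, Citadel 11, Forge 3. Forge has the fewest and is eliminated.
Round 2: Kestrel 16, Citadel 11. Kestrel has a majority.

Kestrel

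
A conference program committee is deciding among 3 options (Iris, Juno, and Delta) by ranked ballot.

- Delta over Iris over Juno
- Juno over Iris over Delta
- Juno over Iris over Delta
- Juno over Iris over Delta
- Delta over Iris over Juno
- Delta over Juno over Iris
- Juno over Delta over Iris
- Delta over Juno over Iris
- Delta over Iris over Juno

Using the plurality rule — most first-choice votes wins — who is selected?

Delta

First-place vote totals:
  Iris: 0
  Juno: 4
  Delta: 5
Delta has the most first-place votes.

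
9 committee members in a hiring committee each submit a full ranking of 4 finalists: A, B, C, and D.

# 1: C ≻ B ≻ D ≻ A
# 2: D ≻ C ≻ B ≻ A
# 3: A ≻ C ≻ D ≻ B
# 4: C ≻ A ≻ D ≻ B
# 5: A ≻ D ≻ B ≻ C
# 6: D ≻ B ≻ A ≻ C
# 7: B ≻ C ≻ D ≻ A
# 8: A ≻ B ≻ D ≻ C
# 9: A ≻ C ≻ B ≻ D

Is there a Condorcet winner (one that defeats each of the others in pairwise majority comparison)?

Yes

Head-to-head results (9 voters total):
A vs B: A wins 5–4.
A vs C: A wins 5–4.
A vs D: A wins 5–4.
B vs C: C wins 5–4.
B vs D: D wins 5–4.
C vs D: C wins 5–4.
A beats each rival — B (5–4), C (5–4), D (5–4) — so A is the Condorcet winner.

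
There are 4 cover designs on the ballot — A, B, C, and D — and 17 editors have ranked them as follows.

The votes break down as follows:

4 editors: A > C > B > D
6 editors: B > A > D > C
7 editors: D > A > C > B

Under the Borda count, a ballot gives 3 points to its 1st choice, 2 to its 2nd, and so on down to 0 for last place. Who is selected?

Borda scores:
  A: 4·3 + 6·2 + 7·2 = 38
  B: 4·1 + 6·3 + 7·0 = 22
  C: 4·2 + 6·0 + 7·1 = 15
  D: 4·0 + 6·1 + 7·3 = 27
A has the highest total.

A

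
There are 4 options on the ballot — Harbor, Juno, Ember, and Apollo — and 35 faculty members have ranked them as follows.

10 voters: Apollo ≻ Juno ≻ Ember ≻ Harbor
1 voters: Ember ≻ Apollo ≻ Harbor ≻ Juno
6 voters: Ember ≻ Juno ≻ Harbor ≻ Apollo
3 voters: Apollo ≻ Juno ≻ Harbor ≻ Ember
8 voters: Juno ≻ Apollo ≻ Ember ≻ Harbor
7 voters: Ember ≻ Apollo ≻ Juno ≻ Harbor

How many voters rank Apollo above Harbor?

Ballots ranking Apollo above Harbor: 10+1+3+8+7 = 29.
Ballots ranking Harbor above Apollo: 6.
So 29 of 35 voters prefer Apollo to Harbor.

29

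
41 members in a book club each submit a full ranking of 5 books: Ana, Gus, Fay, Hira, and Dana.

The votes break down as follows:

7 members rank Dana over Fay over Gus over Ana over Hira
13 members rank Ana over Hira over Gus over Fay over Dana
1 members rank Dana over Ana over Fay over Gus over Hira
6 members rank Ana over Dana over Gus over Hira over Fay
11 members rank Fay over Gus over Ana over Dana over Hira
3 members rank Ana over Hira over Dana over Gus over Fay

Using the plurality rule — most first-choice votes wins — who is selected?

Ana

First-place vote totals:
  Ana: 22
  Gus: 0
  Fay: 11
  Hira: 0
  Dana: 8
Ana has the most first-place votes.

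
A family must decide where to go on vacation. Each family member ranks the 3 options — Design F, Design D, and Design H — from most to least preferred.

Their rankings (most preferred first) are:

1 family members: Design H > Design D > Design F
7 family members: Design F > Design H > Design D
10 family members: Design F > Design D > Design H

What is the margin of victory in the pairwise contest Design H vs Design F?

16

Ballots ranking Design H above Design F: 1.
Ballots ranking Design F above Design H: 7+10 = 17.
Design F wins 17–1, a margin of 16.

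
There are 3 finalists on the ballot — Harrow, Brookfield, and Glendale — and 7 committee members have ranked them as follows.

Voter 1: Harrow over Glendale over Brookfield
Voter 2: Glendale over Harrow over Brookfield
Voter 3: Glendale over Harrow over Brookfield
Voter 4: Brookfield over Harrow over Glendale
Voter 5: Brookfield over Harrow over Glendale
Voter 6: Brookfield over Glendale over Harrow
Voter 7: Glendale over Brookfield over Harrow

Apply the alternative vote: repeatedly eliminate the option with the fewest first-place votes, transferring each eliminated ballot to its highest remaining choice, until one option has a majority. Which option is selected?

Round 1: Brookfield 3, Glendale 3, Harrow 1. Harrow has the fewest and is eliminated.
Round 2: Glendale 4, Brookfield 3. Glendale has a majority.

Glendale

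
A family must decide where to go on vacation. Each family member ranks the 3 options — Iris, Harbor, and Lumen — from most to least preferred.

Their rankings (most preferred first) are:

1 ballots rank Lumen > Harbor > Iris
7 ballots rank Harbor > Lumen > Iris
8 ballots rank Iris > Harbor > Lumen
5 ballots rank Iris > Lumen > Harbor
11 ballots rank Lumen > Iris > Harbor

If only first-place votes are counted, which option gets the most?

Iris

First-place vote totals:
  Iris: 13
  Harbor: 7
  Lumen: 12
Iris has the most first-place votes.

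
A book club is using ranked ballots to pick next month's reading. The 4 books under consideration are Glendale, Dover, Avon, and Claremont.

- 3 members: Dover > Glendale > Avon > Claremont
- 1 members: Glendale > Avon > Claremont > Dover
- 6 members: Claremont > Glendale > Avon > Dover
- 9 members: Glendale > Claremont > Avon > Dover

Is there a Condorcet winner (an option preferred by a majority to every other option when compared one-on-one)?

Head-to-head results (19 voters total):
Glendale vs Dover: Glendale wins 16–3.
Glendale vs Avon: Glendale wins 19–0.
Glendale vs Claremont: Glendale wins 13–6.
Dover vs Avon: Avon wins 16–3.
Dover vs Claremont: Claremont wins 16–3.
Avon vs Claremont: Claremont wins 15–4.
Glendale beats each rival — Dover (16–3), Avon (19–0), Claremont (13–6) — so Glendale is the Condorcet winner.

Yes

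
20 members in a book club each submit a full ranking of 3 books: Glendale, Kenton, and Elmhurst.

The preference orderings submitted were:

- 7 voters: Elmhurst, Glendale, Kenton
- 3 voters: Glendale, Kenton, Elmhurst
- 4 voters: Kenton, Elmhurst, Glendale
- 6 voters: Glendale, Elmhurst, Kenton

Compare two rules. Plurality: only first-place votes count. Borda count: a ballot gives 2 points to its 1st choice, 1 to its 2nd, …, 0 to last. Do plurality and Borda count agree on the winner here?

Plurality first-place counts: Glendale 9, Kenton 4, Elmhurst 7 → Glendale.
Borda totals: Glendale 25, Kenton 11, Elmhurst 24 → Glendale.
The two rules agree on Glendale.

Yes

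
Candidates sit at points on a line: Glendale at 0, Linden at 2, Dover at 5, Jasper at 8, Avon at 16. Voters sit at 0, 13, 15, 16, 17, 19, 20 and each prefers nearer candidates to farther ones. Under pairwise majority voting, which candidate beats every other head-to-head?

Avon

With single-peaked preferences on a line, the Condorcet winner is the candidate closest to the median voter.
The median voter (position 16) is closest to Avon at 16.
Check: Avon vs Dover — voters closer to Avon: 6 of 7.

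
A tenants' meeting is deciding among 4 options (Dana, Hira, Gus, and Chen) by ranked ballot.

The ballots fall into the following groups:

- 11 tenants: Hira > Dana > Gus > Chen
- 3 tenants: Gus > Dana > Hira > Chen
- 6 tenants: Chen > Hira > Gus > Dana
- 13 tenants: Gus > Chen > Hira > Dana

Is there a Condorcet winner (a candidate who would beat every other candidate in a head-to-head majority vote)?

No

Head-to-head results (33 voters total):
Dana vs Hira: Hira wins 30–3.
Dana vs Gus: Gus wins 22–11.
Dana vs Chen: Chen wins 19–14.
Hira vs Gus: Hira wins 17–16.
Hira vs Chen: Chen wins 19–14.
Gus vs Chen: Gus wins 27–6.
No candidate beats all others: Hira beats Gus beats Chen beats Hira, a majority cycle.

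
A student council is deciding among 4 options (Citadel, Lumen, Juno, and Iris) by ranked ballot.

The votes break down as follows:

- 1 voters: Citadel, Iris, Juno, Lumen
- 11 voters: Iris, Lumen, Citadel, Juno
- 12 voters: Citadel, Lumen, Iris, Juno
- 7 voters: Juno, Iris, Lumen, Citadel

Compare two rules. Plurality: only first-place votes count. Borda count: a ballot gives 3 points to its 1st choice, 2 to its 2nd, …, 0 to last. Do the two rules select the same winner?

No

Plurality first-place counts: Citadel 13, Lumen 0, Juno 7, Iris 11 → Citadel.
Borda totals: Citadel 50, Lumen 53, Juno 22, Iris 61 → Iris.
The two rules disagree: plurality picks Citadel, Borda picks Iris.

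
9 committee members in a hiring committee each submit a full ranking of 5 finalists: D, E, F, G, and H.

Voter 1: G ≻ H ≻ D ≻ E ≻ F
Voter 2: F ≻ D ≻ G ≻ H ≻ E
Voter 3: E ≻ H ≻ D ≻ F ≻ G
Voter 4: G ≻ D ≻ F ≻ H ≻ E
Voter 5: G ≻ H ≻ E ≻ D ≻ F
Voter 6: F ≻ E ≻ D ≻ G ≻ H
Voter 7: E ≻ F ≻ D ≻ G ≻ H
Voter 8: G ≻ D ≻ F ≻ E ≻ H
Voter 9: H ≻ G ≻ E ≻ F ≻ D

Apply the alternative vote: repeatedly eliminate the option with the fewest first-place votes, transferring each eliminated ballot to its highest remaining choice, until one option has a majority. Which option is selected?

G

Round 1: G 4, E 2, F 2, H 1, D 0. D has the fewest and is eliminated.
Round 2: G 4, E 2, F 2, H 1. H has the fewest and is eliminated.
Round 3: G 5, E 2, F 2. G has a majority.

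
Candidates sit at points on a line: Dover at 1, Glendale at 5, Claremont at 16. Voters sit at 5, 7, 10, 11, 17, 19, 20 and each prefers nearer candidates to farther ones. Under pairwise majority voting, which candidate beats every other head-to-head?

With single-peaked preferences on a line, the Condorcet winner is the candidate closest to the median voter.
The median voter (position 11) is closest to Claremont at 16.
Check: Claremont vs Dover — voters closer to Claremont: 5 of 7.

Claremont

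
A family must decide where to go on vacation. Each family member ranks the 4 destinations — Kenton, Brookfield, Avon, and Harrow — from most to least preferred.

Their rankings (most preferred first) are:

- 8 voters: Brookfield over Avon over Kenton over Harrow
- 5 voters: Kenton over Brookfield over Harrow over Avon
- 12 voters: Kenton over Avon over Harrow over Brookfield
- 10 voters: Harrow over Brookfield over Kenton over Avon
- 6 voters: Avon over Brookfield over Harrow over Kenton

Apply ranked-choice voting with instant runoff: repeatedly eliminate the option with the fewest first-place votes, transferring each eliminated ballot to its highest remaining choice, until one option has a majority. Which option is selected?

Round 1: Kenton 17, Harrow 10, Brookfield 8, Avon 6. Avon has the fewest and is eliminated.
Round 2: Kenton 17, Brookfield 14, Harrow 10. Harrow has the fewest and is eliminated.
Round 3: Brookfield 24, Kenton 17. Brookfield has a majority.

Brookfield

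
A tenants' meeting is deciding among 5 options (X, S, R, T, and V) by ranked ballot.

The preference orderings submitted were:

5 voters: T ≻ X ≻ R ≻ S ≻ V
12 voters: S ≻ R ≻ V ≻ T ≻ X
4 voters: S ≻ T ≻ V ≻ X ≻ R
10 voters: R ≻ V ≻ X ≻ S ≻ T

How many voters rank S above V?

21

Ballots ranking S above V: 5+12+4 = 21.
Ballots ranking V above S: 10.
So 21 of 31 voters prefer S to V.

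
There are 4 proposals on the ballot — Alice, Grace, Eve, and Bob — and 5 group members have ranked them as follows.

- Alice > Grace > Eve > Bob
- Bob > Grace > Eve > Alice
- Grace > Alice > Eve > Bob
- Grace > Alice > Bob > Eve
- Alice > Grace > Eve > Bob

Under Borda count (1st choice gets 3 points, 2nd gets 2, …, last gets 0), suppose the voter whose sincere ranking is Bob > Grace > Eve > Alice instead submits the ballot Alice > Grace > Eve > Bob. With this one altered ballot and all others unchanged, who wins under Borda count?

Borda totals with the altered ballot: Alice 13, Grace 12, Eve 4, Bob 1.
The switch changes the winner from Grace to Alice.

Alice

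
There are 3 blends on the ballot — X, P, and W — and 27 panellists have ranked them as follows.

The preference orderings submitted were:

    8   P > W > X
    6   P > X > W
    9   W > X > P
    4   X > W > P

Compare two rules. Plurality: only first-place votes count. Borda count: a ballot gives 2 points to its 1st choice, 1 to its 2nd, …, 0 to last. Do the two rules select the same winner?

No

Plurality first-place counts: X 4, P 14, W 9 → P.
Borda totals: X 23, P 28, W 30 → W.
The two rules disagree: plurality picks P, Borda picks W.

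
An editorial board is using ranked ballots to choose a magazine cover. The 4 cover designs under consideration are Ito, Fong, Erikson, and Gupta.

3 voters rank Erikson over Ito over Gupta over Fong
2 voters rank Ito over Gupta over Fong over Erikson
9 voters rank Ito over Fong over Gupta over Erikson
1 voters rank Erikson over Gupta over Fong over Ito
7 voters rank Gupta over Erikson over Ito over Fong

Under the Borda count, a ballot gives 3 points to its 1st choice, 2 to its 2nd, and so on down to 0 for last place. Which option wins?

Ito

Borda scores:
  Ito: 3·2 + 2·3 + 9·3 + 0 + 7·1 = 46
  Fong: 3·0 + 2·1 + 9·2 + 1 + 7·0 = 21
  Erikson: 3·3 + 2·0 + 9·0 + 3 + 7·2 = 26
  Gupta: 3·1 + 2·2 + 9·1 + 2 + 7·3 = 39
Ito has the highest total.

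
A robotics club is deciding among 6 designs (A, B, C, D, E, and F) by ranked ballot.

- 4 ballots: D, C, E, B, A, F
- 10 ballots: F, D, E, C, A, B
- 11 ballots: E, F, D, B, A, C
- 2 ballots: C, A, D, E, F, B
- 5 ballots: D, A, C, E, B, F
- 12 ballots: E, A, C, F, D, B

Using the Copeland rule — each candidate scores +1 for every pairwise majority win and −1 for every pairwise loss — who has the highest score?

E

Pairwise results:
  A vs B: A wins 29–15.
  A vs C: A wins 28–16.
  A vs D: D wins 30–14.
  A vs E: E wins 37–7.
  A vs F: A wins 23–21.
  B vs C: C wins 33–11.
  B vs D: D wins 44–0.
  B vs E: E wins 44–0.
  B vs F: F wins 35–9.
  C vs D: D wins 30–14.
  C vs E: E wins 33–11.
  C vs F: C wins 23–21.
  D vs E: E wins 23–21.
  D vs F: F wins 33–11.
  E vs F: E wins 34–10.
Copeland scores (wins − losses):
  A: 3 − 2 = 1
  B: 0 − 5 = -5
  C: 2 − 3 = -1
  D: 3 − 2 = 1
  E: 5 − 0 = 5
  F: 2 − 3 = -1
E has the best Copeland score.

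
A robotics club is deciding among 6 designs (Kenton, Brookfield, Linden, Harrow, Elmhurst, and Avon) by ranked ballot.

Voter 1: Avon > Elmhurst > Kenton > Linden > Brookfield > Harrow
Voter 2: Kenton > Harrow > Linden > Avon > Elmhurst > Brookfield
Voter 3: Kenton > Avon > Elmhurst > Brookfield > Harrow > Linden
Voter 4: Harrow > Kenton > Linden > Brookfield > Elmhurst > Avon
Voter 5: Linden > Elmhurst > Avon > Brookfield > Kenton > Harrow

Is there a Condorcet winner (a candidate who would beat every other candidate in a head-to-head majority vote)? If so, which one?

Head-to-head results (5 voters total):
Kenton vs Brookfield: Kenton wins 4–1.
Kenton vs Linden: Kenton wins 4–1.
Kenton vs Harrow: Kenton wins 4–1.
Kenton vs Elmhurst: Kenton wins 3–2.
Kenton vs Avon: Kenton wins 3–2.
Brookfield vs Linden: Linden wins 4–1.
Brookfield vs Harrow: Brookfield wins 3–2.
Brookfield vs Elmhurst: Elmhurst wins 4–1.
Brookfield vs Avon: Avon wins 4–1.
Linden vs Harrow: Harrow wins 3–2.
Linden vs Elmhurst: Linden wins 3–2.
Linden vs Avon: Linden wins 3–2.
Harrow vs Elmhurst: Elmhurst wins 3–2.
Harrow vs Avon: Avon wins 3–2.
Elmhurst vs Avon: Avon wins 3–2.
Kenton beats each rival — Brookfield (4–1), Linden (4–1), Harrow (4–1), Elmhurst (3–2), Avon (3–2) — so Kenton is the Condorcet winner.

Kenton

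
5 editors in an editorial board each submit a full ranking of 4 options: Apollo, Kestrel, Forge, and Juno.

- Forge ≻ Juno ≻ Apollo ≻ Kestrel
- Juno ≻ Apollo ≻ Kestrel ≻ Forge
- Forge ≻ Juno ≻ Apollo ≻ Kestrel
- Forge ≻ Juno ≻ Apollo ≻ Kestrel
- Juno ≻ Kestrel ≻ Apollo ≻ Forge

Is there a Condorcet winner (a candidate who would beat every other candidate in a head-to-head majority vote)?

Yes

Head-to-head results (5 voters total):
Apollo vs Kestrel: Apollo wins 4–1.
Apollo vs Forge: Forge wins 3–2.
Apollo vs Juno: Juno wins 5–0.
Kestrel vs Forge: Forge wins 3–2.
Kestrel vs Juno: Juno wins 5–0.
Forge vs Juno: Forge wins 3–2.
Forge beats each rival — Apollo (3–2), Kestrel (3–2), Juno (3–2) — so Forge is the Condorcet winner.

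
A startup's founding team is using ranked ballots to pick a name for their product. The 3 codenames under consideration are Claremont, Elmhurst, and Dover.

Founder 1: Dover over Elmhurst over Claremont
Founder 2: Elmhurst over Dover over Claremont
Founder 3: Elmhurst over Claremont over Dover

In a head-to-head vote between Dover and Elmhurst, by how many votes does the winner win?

Ballots ranking Dover above Elmhurst: 1.
Ballots ranking Elmhurst above Dover: 2.
Elmhurst wins 2–1, a margin of 1.

1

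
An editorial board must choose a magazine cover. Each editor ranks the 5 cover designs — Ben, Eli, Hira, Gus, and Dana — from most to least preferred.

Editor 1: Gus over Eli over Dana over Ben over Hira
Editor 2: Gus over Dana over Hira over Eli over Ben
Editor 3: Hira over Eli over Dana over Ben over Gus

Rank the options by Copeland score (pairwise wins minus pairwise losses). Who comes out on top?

Gus

Pairwise results:
  Ben vs Eli: Eli wins 3–0.
  Ben vs Hira: Hira wins 2–1.
  Ben vs Gus: Gus wins 2–1.
  Ben vs Dana: Dana wins 3–0.
  Eli vs Hira: Hira wins 2–1.
  Eli vs Gus: Gus wins 2–1.
  Eli vs Dana: Eli wins 2–1.
  Hira vs Gus: Gus wins 2–1.
  Hira vs Dana: Dana wins 2–1.
  Gus vs Dana: Gus wins 2–1.
Copeland scores (wins − losses):
  Ben: 0 − 4 = -4
  Eli: 2 − 2 = 0
  Hira: 2 − 2 = 0
  Gus: 4 − 0 = 4
  Dana: 2 − 2 = 0
Gus has the best Copeland score.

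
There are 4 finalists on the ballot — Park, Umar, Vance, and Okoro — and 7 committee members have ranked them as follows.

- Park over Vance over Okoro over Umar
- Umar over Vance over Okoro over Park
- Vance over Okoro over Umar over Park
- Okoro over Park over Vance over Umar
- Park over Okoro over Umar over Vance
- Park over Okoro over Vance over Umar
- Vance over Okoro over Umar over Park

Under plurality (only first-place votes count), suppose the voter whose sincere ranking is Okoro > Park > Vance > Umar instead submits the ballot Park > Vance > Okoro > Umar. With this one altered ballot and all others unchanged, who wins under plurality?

Park

First-place totals with the altered ballot: Park 4, Umar 1, Vance 2, Okoro 0.
The winner is unchanged: still Park.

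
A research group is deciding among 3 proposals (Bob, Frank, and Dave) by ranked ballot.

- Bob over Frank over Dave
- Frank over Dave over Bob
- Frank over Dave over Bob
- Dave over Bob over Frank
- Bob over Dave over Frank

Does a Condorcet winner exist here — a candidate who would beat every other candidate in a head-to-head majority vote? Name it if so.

Head-to-head results (5 voters total):
Bob vs Frank: Bob wins 3–2.
Bob vs Dave: Dave wins 3–2.
Frank vs Dave: Frank wins 3–2.
No candidate beats all others: Bob beats Frank beats Dave beats Bob, a majority cycle.

No Condorcet winner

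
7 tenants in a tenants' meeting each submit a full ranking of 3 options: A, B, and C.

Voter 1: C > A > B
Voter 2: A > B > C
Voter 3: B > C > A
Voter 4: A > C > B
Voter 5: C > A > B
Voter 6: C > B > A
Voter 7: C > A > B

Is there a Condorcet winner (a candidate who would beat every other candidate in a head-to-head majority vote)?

Head-to-head results (7 voters total):
A vs B: A wins 5–2.
A vs C: C wins 5–2.
B vs C: C wins 5–2.
C beats each rival — A (5–2), B (5–2) — so C is the Condorcet winner.

Yes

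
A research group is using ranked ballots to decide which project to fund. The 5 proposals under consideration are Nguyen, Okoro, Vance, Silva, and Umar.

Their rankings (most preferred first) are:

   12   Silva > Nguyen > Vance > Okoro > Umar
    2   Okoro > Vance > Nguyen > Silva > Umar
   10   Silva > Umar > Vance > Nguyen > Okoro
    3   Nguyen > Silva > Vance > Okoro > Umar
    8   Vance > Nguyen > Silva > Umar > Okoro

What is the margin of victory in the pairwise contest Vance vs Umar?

Ballots ranking Vance above Umar: 12+2+3+8 = 25.
Ballots ranking Umar above Vance: 10.
Vance wins 25–10, a margin of 15.

15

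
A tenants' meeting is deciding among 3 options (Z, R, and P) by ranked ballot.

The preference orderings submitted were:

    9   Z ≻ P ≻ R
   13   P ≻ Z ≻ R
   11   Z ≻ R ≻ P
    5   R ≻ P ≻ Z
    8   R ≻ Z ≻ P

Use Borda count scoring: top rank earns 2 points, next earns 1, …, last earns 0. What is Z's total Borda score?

61

Borda scores:
  Z: 9·2 + 13·1 + 11·2 + 5·0 + 8·1 = 61
  R: 9·0 + 13·0 + 11·1 + 5·2 + 8·2 = 37
  P: 9·1 + 13·2 + 11·0 + 5·1 + 8·0 = 40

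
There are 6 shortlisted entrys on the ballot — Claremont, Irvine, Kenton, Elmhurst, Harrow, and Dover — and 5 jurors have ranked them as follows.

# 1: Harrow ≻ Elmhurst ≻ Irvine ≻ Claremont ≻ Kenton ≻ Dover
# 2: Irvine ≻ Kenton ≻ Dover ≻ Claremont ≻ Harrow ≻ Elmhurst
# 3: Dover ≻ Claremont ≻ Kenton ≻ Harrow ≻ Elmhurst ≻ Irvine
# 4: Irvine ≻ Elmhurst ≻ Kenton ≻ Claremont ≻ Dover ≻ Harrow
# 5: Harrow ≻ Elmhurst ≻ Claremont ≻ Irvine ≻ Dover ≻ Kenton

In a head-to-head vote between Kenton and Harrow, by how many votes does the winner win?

Ballots ranking Kenton above Harrow: 3.
Ballots ranking Harrow above Kenton: 2.
Kenton wins 3–2, a margin of 1.

1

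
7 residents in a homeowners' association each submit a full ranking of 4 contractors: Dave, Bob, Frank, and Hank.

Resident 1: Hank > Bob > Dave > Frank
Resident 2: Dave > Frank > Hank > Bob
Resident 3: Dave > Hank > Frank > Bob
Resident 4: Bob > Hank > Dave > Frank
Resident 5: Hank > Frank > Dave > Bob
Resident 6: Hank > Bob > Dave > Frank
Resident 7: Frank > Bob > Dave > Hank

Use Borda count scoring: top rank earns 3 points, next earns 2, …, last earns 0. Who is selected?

Hank

Borda scores:
  Dave: 1 + 3 + 3 + 1 + 1 + 1 + 1 = 11
  Bob: 2 + 0 + 0 + 3 + 0 + 2 + 2 = 9
  Frank: 0 + 2 + 1 + 0 + 2 + 0 + 3 = 8
  Hank: 3 + 1 + 2 + 2 + 3 + 3 + 0 = 14
Hank has the highest total.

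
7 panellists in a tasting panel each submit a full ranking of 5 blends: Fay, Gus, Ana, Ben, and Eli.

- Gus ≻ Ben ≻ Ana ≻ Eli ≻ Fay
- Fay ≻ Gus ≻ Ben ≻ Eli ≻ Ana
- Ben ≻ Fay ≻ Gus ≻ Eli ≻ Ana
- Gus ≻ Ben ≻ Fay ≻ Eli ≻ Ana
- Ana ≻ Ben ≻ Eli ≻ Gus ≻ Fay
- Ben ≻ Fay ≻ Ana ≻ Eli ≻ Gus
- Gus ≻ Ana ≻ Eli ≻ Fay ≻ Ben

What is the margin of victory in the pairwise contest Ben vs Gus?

1

Ballots ranking Ben above Gus: 3.
Ballots ranking Gus above Ben: 4.
Gus wins 4–3, a margin of 1.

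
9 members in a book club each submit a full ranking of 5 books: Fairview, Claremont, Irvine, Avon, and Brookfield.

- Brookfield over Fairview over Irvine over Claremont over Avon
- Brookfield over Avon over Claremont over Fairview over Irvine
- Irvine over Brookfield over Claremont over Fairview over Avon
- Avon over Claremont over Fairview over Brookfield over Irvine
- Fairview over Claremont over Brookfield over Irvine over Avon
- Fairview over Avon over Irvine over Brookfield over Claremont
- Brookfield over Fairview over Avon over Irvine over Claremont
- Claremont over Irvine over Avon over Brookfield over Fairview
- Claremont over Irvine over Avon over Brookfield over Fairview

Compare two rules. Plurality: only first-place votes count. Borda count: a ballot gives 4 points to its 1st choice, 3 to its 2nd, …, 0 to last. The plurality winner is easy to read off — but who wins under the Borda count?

Brookfield

Plurality first-place counts: Fairview 2, Claremont 2, Irvine 1, Avon 1, Brookfield 3 → Brookfield.
Borda totals: Fairview 18, Claremont 19, Irvine 16, Avon 16, Brookfield 21 → Brookfield.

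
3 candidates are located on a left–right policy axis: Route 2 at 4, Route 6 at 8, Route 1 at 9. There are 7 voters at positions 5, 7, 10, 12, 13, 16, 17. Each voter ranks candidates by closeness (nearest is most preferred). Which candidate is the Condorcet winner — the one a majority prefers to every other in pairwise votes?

With single-peaked preferences on a line, the Condorcet winner is the candidate closest to the median voter.
The median voter (position 12) is closest to Route 1 at 9.
Check: Route 1 vs Route 6 — voters closer to Route 1: 5 of 7.

Route 1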